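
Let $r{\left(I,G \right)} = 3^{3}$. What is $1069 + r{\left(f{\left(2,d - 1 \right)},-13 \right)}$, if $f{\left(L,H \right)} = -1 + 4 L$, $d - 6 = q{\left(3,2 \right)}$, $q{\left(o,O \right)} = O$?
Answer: $1096$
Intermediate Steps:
$d = 8$ ($d = 6 + 2 = 8$)
$r{\left(I,G \right)} = 27$
$1069 + r{\left(f{\left(2,d - 1 \right)},-13 \right)} = 1069 + 27 = 1096$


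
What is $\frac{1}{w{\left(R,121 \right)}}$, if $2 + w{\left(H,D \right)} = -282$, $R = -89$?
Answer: $- \frac{1}{284} \approx -0.0035211$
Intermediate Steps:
$w{\left(H,D \right)} = -284$ ($w{\left(H,D \right)} = -2 - 282 = -284$)
$\frac{1}{w{\left(R,121 \right)}} = \frac{1}{-284} = - \frac{1}{284}$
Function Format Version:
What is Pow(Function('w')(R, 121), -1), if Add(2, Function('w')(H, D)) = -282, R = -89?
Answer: Rational(-1, 284) ≈ -0.0035211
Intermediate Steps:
Function('w')(H, D) = -284 (Function('w')(H, D) = Add(-2, -282) = -284)
Pow(Function('w')(R, 121), -1) = Pow(-284, -1) = Rational(-1, 284)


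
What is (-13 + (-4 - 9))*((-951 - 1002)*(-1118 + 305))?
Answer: -41282514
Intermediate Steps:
(-13 + (-4 - 9))*((-951 - 1002)*(-1118 + 305)) = (-13 - 13)*(-1953*(-813)) = -26*1587789 = -41282514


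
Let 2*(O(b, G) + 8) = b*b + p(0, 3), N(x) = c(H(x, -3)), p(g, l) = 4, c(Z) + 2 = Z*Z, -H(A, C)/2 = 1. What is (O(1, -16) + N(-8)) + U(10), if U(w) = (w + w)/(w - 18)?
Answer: -6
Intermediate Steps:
H(A, C) = -2 (H(A, C) = -2*1 = -2)
c(Z) = -2 + Z² (c(Z) = -2 + Z*Z = -2 + Z²)
N(x) = 2 (N(x) = -2 + (-2)² = -2 + 4 = 2)
O(b, G) = -6 + b²/2 (O(b, G) = -8 + (b*b + 4)/2 = -8 + (b² + 4)/2 = -8 + (4 + b²)/2 = -8 + (2 + b²/2) = -6 + b²/2)
U(w) = 2*w/(-18 + w) (U(w) = (2*w)/(-18 + w) = 2*w/(-18 + w))
(O(1, -16) + N(-8)) + U(10) = ((-6 + (½)*1²) + 2) + 2*10/(-18 + 10) = ((-6 + (½)*1) + 2) + 2*10/(-8) = ((-6 + ½) + 2) + 2*10*(-⅛) = (-11/2 + 2) - 5/2 = -7/2 - 5/2 = -6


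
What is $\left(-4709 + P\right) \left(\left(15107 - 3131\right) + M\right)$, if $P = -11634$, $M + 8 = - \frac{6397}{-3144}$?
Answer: $- \frac{615049013627}{3144} \approx -1.9563 \cdot 10^{8}$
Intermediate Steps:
$M = - \frac{18755}{3144}$ ($M = -8 - \frac{6397}{-3144} = -8 - - \frac{6397}{3144} = -8 + \frac{6397}{3144} = - \frac{18755}{3144} \approx -5.9653$)
$\left(-4709 + P\right) \left(\left(15107 - 3131\right) + M\right) = \left(-4709 - 11634\right) \left(\left(15107 - 3131\right) - \frac{18755}{3144}\right) = - 16343 \left(\left(15107 - 3131\right) - \frac{18755}{3144}\right) = - 16343 \left(11976 - \frac{18755}{3144}\right) = \left(-16343\right) \frac{37633789}{3144} = - \frac{615049013627}{3144}$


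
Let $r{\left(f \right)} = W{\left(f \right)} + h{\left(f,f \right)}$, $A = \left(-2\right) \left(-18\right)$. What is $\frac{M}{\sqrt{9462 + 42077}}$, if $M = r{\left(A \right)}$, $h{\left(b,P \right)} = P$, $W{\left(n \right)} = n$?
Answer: $\frac{72 \sqrt{51539}}{51539} \approx 0.31715$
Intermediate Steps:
$A = 36$
$r{\left(f \right)} = 2 f$ ($r{\left(f \right)} = f + f = 2 f$)
$M = 72$ ($M = 2 \cdot 36 = 72$)
$\frac{M}{\sqrt{9462 + 42077}} = \frac{72}{\sqrt{9462 + 42077}} = \frac{72}{\sqrt{51539}} = 72 \frac{\sqrt{51539}}{51539} = \frac{72 \sqrt{51539}}{51539}$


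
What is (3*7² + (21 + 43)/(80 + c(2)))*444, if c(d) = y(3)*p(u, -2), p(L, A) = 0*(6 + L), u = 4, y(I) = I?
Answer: 328116/5 ≈ 65623.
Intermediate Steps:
p(L, A) = 0
c(d) = 0 (c(d) = 3*0 = 0)
(3*7² + (21 + 43)/(80 + c(2)))*444 = (3*7² + (21 + 43)/(80 + 0))*444 = (3*49 + 64/80)*444 = (147 + 64*(1/80))*444 = (147 + ⅘)*444 = (739/5)*444 = 328116/5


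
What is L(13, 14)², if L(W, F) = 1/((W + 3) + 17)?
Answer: 1/1089 ≈ 0.00091827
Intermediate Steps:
L(W, F) = 1/(20 + W) (L(W, F) = 1/((3 + W) + 17) = 1/(20 + W))
L(13, 14)² = (1/(20 + 13))² = (1/33)² = 1/1089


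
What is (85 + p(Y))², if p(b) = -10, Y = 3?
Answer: 5625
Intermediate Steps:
(85 + p(Y))² = (85 - 10)² = 75² = 5625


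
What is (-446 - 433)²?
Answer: 772641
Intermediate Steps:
(-446 - 433)² = (-879)² = 772641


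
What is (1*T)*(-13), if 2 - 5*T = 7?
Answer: 13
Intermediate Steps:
T = -1 (T = ⅖ - ⅕*7 = ⅖ - 7/5 = -1)
(1*T)*(-13) = (1*(-1))*(-13) = -1*(-13) = 13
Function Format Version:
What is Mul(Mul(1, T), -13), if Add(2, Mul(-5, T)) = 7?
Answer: 13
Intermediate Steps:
T = -1 (T = Add(Rational(2, 5), Mul(Rational(-1, 5), 7)) = Add(Rational(2, 5), Rational(-7, 5)) = -1)
Mul(Mul(1, T), -13) = Mul(Mul(1, -1), -13) = Mul(-1, -13) = 13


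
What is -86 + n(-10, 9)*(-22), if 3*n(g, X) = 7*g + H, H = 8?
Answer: 1106/3 ≈ 368.67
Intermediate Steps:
n(g, X) = 8/3 + 7*g/3 (n(g, X) = (7*g + 8)/3 = (8 + 7*g)/3 = 8/3 + 7*g/3)
-86 + n(-10, 9)*(-22) = -86 + (8/3 + (7/3)*(-10))*(-22) = -86 + (8/3 - 70/3)*(-22) = -86 - 62/3*(-22) = -86 + 1364/3 = 1106/3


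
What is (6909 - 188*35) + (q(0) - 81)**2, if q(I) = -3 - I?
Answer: 7385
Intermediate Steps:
(6909 - 188*35) + (q(0) - 81)**2 = (6909 - 188*35) + ((-3 - 1*0) - 81)**2 = (6909 - 6580) + ((-3 + 0) - 81)**2 = 329 + (-3 - 81)**2 = 329 + (-84)**2 = 329 + 7056 = 7385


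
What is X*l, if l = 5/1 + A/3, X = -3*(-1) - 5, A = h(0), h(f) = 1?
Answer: -32/3 ≈ -10.667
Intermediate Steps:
A = 1
X = -2 (X = 3 - 5 = -2)
l = 16/3 (l = 5/1 + 1/3 = 5*1 + 1*(⅓) = 5 + ⅓ = 16/3 ≈ 5.3333)
X*l = -2*16/3 = -32/3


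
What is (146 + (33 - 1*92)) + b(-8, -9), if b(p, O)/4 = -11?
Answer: 43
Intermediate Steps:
b(p, O) = -44 (b(p, O) = 4*(-11) = -44)
(146 + (33 - 1*92)) + b(-8, -9) = (146 + (33 - 1*92)) - 44 = (146 + (33 - 92)) - 44 = (146 - 59) - 44 = 87 - 44 = 43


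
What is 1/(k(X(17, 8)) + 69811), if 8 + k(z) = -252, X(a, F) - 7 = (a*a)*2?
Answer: 1/69551 ≈ 1.4378e-5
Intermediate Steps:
X(a, F) = 7 + 2*a² (X(a, F) = 7 + (a*a)*2 = 7 + a²*2 = 7 + 2*a²)
k(z) = -260 (k(z) = -8 - 252 = -260)
1/(k(X(17, 8)) + 69811) = 1/(-260 + 69811) = 1/69551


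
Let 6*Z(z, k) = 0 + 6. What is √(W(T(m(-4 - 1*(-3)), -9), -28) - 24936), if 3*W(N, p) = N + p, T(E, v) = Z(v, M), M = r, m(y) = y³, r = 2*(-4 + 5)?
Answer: I*√24945 ≈ 157.94*I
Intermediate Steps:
r = 2 (r = 2*1 = 2)
M = 2
Z(z, k) = 1 (Z(z, k) = (0 + 6)/6 = (⅙)*6 = 1)
T(E, v) = 1
W(N, p) = N/3 + p/3 (W(N, p) = (N + p)/3 = N/3 + p/3)
√(W(T(m(-4 - 1*(-3)), -9), -28) - 24936) = √(((⅓)*1 + (⅓)*(-28)) - 24936) = √((⅓ - 28/3) - 24936) = √(-9 - 24936) = √(-24945) = I*√24945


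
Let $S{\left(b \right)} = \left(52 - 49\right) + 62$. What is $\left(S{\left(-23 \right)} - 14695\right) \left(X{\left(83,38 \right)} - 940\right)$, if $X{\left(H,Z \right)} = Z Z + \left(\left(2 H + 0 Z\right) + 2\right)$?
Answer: $-9831360$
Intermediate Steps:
$X{\left(H,Z \right)} = 2 + Z^{2} + 2 H$ ($X{\left(H,Z \right)} = Z^{2} + \left(\left(2 H + 0\right) + 2\right) = Z^{2} + \left(2 H + 2\right) = Z^{2} + \left(2 + 2 H\right) = 2 + Z^{2} + 2 H$)
$S{\left(b \right)} = 65$ ($S{\left(b \right)} = 3 + 62 = 65$)
$\left(S{\left(-23 \right)} - 14695\right) \left(X{\left(83,38 \right)} - 940\right) = \left(65 - 14695\right) \left(\left(2 + 38^{2} + 2 \cdot 83\right) - 940\right) = - 14630 \left(\left(2 + 1444 + 166\right) - 940\right) = - 14630 \left(1612 - 940\right) = \left(-14630\right) 672 = -9831360$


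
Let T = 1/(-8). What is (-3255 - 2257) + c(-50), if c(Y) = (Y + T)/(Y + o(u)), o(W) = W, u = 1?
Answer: -2160303/392 ≈ -5511.0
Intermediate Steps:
T = -⅛ ≈ -0.12500
c(Y) = (-⅛ + Y)/(1 + Y) (c(Y) = (Y - ⅛)/(Y + 1) = (-⅛ + Y)/(1 + Y))
(-3255 - 2257) + c(-50) = (-3255 - 2257) + (-⅛ - 50)/(1 - 50) = -5512 - 401/8/(-49) = -5512 - 1/49*(-401/8) = -5512 + 401/392 = -2160303/392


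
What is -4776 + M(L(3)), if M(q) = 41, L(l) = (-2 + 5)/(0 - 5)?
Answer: -4735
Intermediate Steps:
L(l) = -⅗ (L(l) = 3/(-5) = 3*(-⅕) = -⅗)
-4776 + M(L(3)) = -4776 + 41 = -4735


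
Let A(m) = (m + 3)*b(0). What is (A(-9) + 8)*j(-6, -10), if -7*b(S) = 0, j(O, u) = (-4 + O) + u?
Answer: -160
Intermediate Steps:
j(O, u) = -4 + O + u
b(S) = 0 (b(S) = -1/7*0 = 0)
A(m) = 0 (A(m) = (m + 3)*0 = (3 + m)*0 = 0)
(A(-9) + 8)*j(-6, -10) = (0 + 8)*(-4 - 6 - 10) = 8*(-20) = -160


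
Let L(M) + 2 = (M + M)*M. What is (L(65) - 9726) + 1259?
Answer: -19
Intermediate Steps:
L(M) = -2 + 2*M² (L(M) = -2 + (M + M)*M = -2 + (2*M)*M = -2 + 2*M²)
(L(65) - 9726) + 1259 = ((-2 + 2*65²) - 9726) + 1259 = ((-2 + 2*4225) - 9726) + 1259 = ((-2 + 8450) - 9726) + 1259 = (8448 - 9726) + 1259 = -1278 + 1259 = -19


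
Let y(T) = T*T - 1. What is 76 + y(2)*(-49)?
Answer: -71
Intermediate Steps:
y(T) = -1 + T² (y(T) = T² - 1 = -1 + T²)
76 + y(2)*(-49) = 76 + (-1 + 2²)*(-49) = 76 + (-1 + 4)*(-49) = 76 + 3*(-49) = 76 - 147 = -71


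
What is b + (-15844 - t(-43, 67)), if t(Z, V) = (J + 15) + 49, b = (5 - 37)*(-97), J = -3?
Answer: -12801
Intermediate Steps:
b = 3104 (b = -32*(-97) = 3104)
t(Z, V) = 61 (t(Z, V) = (-3 + 15) + 49 = 12 + 49 = 61)
b + (-15844 - t(-43, 67)) = 3104 + (-15844 - 1*61) = 3104 + (-15844 - 61) = 3104 - 15905 = -12801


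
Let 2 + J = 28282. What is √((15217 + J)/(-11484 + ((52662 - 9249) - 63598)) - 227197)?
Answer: I*√227863056189010/31669 ≈ 476.65*I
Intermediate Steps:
J = 28280 (J = -2 + 28282 = 28280)
√((15217 + J)/(-11484 + ((52662 - 9249) - 63598)) - 227197) = √((15217 + 28280)/(-11484 + ((52662 - 9249) - 63598)) - 227197) = √(43497/(-11484 + (43413 - 63598)) - 227197) = √(43497/(-11484 - 20185) - 227197) = √(43497/(-31669) - 227197) = √(43497*(-1/31669) - 227197) = √(-43497/31669 - 227197) = √(-7195145290/31669) = I*√227863056189010/31669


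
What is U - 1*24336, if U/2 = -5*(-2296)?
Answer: -1376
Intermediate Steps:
U = 22960 (U = 2*(-5*(-2296)) = 2*11480 = 22960)
U - 1*24336 = 22960 - 1*24336 = 22960 - 24336 = -1376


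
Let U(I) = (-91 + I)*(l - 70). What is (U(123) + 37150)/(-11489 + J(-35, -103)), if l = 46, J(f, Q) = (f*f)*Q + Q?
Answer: -36382/137767 ≈ -0.26408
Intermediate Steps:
J(f, Q) = Q + Q*f² (J(f, Q) = f²*Q + Q = Q*f² + Q = Q + Q*f²)
U(I) = 2184 - 24*I (U(I) = (-91 + I)*(46 - 70) = (-91 + I)*(-24) = 2184 - 24*I)
(U(123) + 37150)/(-11489 + J(-35, -103)) = ((2184 - 24*123) + 37150)/(-11489 - 103*(1 + (-35)²)) = ((2184 - 2952) + 37150)/(-11489 - 103*(1 + 1225)) = (-768 + 37150)/(-11489 - 103*1226) = 36382/(-11489 - 126278) = 36382/(-137767) = 36382*(-1/137767) = -36382/137767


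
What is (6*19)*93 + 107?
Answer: 10709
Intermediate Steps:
(6*19)*93 + 107 = 114*93 + 107 = 10602 + 107 = 10709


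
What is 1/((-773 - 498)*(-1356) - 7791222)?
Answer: -1/6067746 ≈ -1.6481e-7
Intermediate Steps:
1/((-773 - 498)*(-1356) - 7791222) = 1/(-1271*(-1356) - 7791222) = 1/(1723476 - 7791222) = 1/(-6067746) = -1/6067746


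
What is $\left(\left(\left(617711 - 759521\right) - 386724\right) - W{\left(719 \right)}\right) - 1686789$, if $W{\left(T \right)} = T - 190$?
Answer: $-2215852$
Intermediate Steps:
$W{\left(T \right)} = -190 + T$ ($W{\left(T \right)} = T - 190 = -190 + T$)
$\left(\left(\left(617711 - 759521\right) - 386724\right) - W{\left(719 \right)}\right) - 1686789 = \left(\left(\left(617711 - 759521\right) - 386724\right) - \left(-190 + 719\right)\right) - 1686789 = \left(\left(-141810 - 386724\right) - 529\right) - 1686789 = \left(-528534 - 529\right) - 1686789 = -529063 - 1686789 = -2215852$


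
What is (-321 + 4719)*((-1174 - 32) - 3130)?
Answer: -19069728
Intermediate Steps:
(-321 + 4719)*((-1174 - 32) - 3130) = 4398*(-1206 - 3130) = 4398*(-4336) = -19069728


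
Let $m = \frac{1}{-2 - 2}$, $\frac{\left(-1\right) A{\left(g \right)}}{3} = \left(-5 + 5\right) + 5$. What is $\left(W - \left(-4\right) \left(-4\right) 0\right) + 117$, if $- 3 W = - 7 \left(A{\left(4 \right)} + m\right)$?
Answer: $\frac{977}{12} \approx 81.417$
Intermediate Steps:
$A{\left(g \right)} = -15$ ($A{\left(g \right)} = - 3 \left(\left(-5 + 5\right) + 5\right) = - 3 \left(0 + 5\right) = \left(-3\right) 5 = -15$)
$m = - \frac{1}{4}$ ($m = \frac{1}{-4} = - \frac{1}{4} \approx -0.25$)
$W = - \frac{427}{12}$ ($W = - \frac{\left(-7\right) \left(-15 - \frac{1}{4}\right)}{3} = - \frac{\left(-7\right) \left(- \frac{61}{4}\right)}{3} = \left(- \frac{1}{3}\right) \frac{427}{4} = - \frac{427}{12} \approx -35.583$)
$\left(W - \left(-4\right) \left(-4\right) 0\right) + 117 = \left(- \frac{427}{12} - \left(-4\right) \left(-4\right) 0\right) + 117 = \left(- \frac{427}{12} - 16 \cdot 0\right) + 117 = \left(- \frac{427}{12} - 0\right) + 117 = \left(- \frac{427}{12} + 0\right) + 117 = - \frac{427}{12} + 117 = \frac{977}{12}$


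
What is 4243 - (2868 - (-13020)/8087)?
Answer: 11106605/8087 ≈ 1373.4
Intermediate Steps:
4243 - (2868 - (-13020)/8087) = 4243 - (2868 - 1*(-13020/8087)) = 4243 - (2868 + 13020/8087) = 4243 - 1*23206536/8087 = 4243 - 23206536/8087 = 11106605/8087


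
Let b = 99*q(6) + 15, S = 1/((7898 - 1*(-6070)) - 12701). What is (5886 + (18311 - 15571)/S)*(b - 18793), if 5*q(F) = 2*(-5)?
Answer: -65988394816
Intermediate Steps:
S = 1/1267 (S = 1/((7898 + 6070) - 12701) = 1/(13968 - 12701) = 1/1267 ≈ 0.00078927)
q(F) = -2 (q(F) = (2*(-5))/5 = (⅕)*(-10) = -2)
b = -183 (b = 99*(-2) + 15 = -198 + 15 = -183)
(5886 + (18311 - 15571)/S)*(b - 18793) = (5886 + (18311 - 15571)/(1/1267))*(-183 - 18793) = (5886 + 2740*1267)*(-18976) = (5886 + 3471580)*(-18976) = 3477466*(-18976) = -65988394816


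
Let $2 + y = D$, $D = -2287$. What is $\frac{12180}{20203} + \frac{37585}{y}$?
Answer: $- \frac{731449735}{46244667} \approx -15.817$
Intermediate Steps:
$y = -2289$ ($y = -2 - 2287 = -2289$)
$\frac{12180}{20203} + \frac{37585}{y} = \frac{12180}{20203} + \frac{37585}{-2289} = 12180 \cdot \frac{1}{20203} + 37585 \left(- \frac{1}{2289}\right) = \frac{12180}{20203} - \frac{37585}{2289} = - \frac{731449735}{46244667}$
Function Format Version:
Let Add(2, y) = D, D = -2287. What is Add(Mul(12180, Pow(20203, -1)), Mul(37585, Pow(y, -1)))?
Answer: Rational(-731449735, 46244667) ≈ -15.817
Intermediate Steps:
y = -2289 (y = Add(-2, -2287) = -2289)
Add(Mul(12180, Pow(20203, -1)), Mul(37585, Pow(y, -1))) = Add(Mul(12180, Pow(20203, -1)), Mul(37585, Pow(-2289, -1))) = Add(Mul(12180, Rational(1, 20203)), Mul(37585, Rational(-1, 2289))) = Add(Rational(12180, 20203), Rational(-37585, 2289)) = Rational(-731449735, 46244667)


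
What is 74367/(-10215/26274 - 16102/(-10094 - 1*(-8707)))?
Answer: 903361679982/136298581 ≈ 6627.8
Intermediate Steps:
74367/(-10215/26274 - 16102/(-10094 - 1*(-8707))) = 74367/(-10215*1/26274 - 16102/(-10094 + 8707)) = 74367/(-3405/8758 - 16102/(-1387)) = 74367/(-3405/8758 - 16102*(-1/1387)) = 74367/(-3405/8758 + 16102/1387) = 74367/(136298581/12147346) = 74367*(12147346/136298581) = 903361679982/136298581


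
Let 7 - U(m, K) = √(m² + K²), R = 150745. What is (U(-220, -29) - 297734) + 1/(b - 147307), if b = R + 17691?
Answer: -6290673782/21129 - √49241 ≈ -2.9795e+5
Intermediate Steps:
U(m, K) = 7 - √(K² + m²) (U(m, K) = 7 - √(m² + K²) = 7 - √(K² + m²))
b = 168436 (b = 150745 + 17691 = 168436)
(U(-220, -29) - 297734) + 1/(b - 147307) = ((7 - √((-29)² + (-220)²)) - 297734) + 1/(168436 - 147307) = ((7 - √(841 + 48400)) - 297734) + 1/21129 = ((7 - √49241) - 297734) + 1/21129 = (-297727 - √49241) + 1/21129 = -6290673782/21129 - √49241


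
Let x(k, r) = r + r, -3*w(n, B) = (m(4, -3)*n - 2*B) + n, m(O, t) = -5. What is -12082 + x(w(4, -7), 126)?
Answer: -11830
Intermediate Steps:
w(n, B) = 2*B/3 + 4*n/3 (w(n, B) = -((-5*n - 2*B) + n)/3 = -(-4*n - 2*B)/3 = 2*B/3 + 4*n/3)
x(k, r) = 2*r
-12082 + x(w(4, -7), 126) = -12082 + 2*126 = -12082 + 252 = -11830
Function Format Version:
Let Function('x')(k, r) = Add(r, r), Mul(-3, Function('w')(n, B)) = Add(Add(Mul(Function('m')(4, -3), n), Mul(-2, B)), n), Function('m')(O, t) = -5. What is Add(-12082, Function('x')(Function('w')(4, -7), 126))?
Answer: -11830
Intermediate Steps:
Function('w')(n, B) = Add(Mul(Rational(2, 3), B), Mul(Rational(4, 3), n)) (Function('w')(n, B) = Mul(Rational(-1, 3), Add(Add(Mul(-5, n), Mul(-2, B)), n)) = Mul(Rational(-1, 3), Add(Mul(-4, n), Mul(-2, B))) = Add(Mul(Rational(2, 3), B), Mul(Rational(4, 3), n)))
Function('x')(k, r) = Mul(2, r)
Add(-12082, Function('x')(Function('w')(4, -7), 126)) = Add(-12082, Mul(2, 126)) = Add(-12082, 252) = -11830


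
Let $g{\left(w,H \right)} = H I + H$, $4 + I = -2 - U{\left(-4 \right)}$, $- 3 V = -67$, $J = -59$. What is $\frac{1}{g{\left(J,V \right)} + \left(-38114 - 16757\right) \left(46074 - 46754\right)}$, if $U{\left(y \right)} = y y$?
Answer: $\frac{1}{37311811} \approx 2.6801 \cdot 10^{-8}$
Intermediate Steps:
$V = \frac{67}{3}$ ($V = \left(- \frac{1}{3}\right) \left(-67\right) = \frac{67}{3} \approx 22.333$)
$U{\left(y \right)} = y^{2}$
$I = -22$ ($I = -4 - 18 = -22$)
$g{\left(w,H \right)} = - 21 H$ ($g{\left(w,H \right)} = H \left(-22\right) + H = - 22 H + H = - 21 H$)
$\frac{1}{g{\left(J,V \right)} + \left(-38114 - 16757\right) \left(46074 - 46754\right)} = \frac{1}{\left(-21\right) \frac{67}{3} + \left(-38114 - 16757\right) \left(46074 - 46754\right)} = \frac{1}{-469 - -37312280} = \frac{1}{-469 + 37312280} = \frac{1}{37311811}$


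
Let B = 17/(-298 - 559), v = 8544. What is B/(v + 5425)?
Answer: -17/11971433 ≈ -1.4200e-6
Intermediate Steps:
B = -17/857 (B = 17/(-857) = 17*(-1/857) = -17/857 ≈ -0.019837)
B/(v + 5425) = -17/(857*(8544 + 5425)) = -17/857/13969 = -17/857*1/13969 = -17/11971433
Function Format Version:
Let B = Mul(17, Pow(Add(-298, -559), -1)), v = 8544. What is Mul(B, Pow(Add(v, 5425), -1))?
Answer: Rational(-17, 11971433) ≈ -1.4200e-6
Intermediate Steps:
B = Rational(-17, 857) (B = Mul(17, Pow(-857, -1)) = Mul(17, Rational(-1, 857)) = Rational(-17, 857) ≈ -0.019837)
Mul(B, Pow(Add(v, 5425), -1)) = Mul(Rational(-17, 857), Pow(Add(8544, 5425), -1)) = Mul(Rational(-17, 857), Pow(13969, -1)) = Mul(Rational(-17, 857), Rational(1, 13969)) = Rational(-17, 11971433)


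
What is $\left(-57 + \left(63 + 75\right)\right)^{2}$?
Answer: $6561$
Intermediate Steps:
$\left(-57 + \left(63 + 75\right)\right)^{2} = \left(-57 + 138\right)^{2} = 81^{2} = 6561$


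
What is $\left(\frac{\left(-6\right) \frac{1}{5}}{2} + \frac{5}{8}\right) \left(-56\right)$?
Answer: $- \frac{7}{5} \approx -1.4$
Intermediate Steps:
$\left(\frac{\left(-6\right) \frac{1}{5}}{2} + \frac{5}{8}\right) \left(-56\right) = \left(\left(-6\right) \frac{1}{5} \cdot \frac{1}{2} + 5 \cdot \frac{1}{8}\right) \left(-56\right) = \left(\left(- \frac{6}{5}\right) \frac{1}{2} + \frac{5}{8}\right) \left(-56\right) = \left(- \frac{3}{5} + \frac{5}{8}\right) \left(-56\right) = \frac{1}{40} \left(-56\right) = - \frac{7}{5}$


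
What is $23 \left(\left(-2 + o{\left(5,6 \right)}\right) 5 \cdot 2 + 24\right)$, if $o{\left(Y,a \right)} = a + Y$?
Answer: $2622$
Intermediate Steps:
$o{\left(Y,a \right)} = Y + a$
$23 \left(\left(-2 + o{\left(5,6 \right)}\right) 5 \cdot 2 + 24\right) = 23 \left(\left(-2 + \left(5 + 6\right)\right) 5 \cdot 2 + 24\right) = 23 \left(\left(-2 + 11\right) 5 \cdot 2 + 24\right) = 23 \left(9 \cdot 5 \cdot 2 + 24\right) = 23 \left(45 \cdot 2 + 24\right) = 23 \left(90 + 24\right) = 23 \cdot 114 = 2622$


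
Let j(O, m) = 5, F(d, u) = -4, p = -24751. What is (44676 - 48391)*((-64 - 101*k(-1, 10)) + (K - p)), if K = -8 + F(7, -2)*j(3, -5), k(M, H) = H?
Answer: -87856035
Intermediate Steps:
K = -28 (K = -8 - 4*5 = -8 - 20 = -28)
(44676 - 48391)*((-64 - 101*k(-1, 10)) + (K - p)) = (44676 - 48391)*((-64 - 101*10) + (-28 - 1*(-24751))) = -3715*((-64 - 1010) + (-28 + 24751)) = -3715*(-1074 + 24723) = -3715*23649 = -87856035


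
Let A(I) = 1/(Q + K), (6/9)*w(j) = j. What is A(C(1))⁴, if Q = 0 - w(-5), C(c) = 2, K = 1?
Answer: 16/83521 ≈ 0.00019157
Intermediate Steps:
w(j) = 3*j/2
Q = 15/2 (Q = 0 - 3*(-5)/2 = 0 - 1*(-15/2) = 0 + 15/2 = 15/2 ≈ 7.5000)
A(I) = 2/17 (A(I) = 1/(15/2 + 1) = 1/(17/2) = 2/17)
A(C(1))⁴ = (2/17)⁴ = 16/83521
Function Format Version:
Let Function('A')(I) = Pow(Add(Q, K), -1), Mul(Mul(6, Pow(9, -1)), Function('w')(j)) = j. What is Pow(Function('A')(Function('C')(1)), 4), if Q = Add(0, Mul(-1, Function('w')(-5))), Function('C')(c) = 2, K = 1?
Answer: Rational(16, 83521) ≈ 0.00019157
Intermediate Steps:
Function('w')(j) = Mul(Rational(3, 2), j)
Q = Rational(15, 2) (Q = Add(0, Mul(-1, Mul(Rational(3, 2), -5))) = Add(0, Mul(-1, Rational(-15, 2))) = Add(0, Rational(15, 2)) = Rational(15, 2) ≈ 7.5000)
Function('A')(I) = Rational(2, 17) (Function('A')(I) = Pow(Add(Rational(15, 2), 1), -1) = Pow(Rational(17, 2), -1) = Rational(2, 17))
Pow(Function('A')(Function('C')(1)), 4) = Pow(Rational(2, 17), 4) = Rational(16, 83521)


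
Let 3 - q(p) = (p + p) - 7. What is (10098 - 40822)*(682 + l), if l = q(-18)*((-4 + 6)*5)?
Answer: -35086808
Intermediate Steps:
q(p) = 10 - 2*p (q(p) = 3 - ((p + p) - 7) = 3 - (2*p - 7) = 3 - (-7 + 2*p) = 3 + (7 - 2*p) = 10 - 2*p)
l = 460 (l = (10 - 2*(-18))*((-4 + 6)*5) = (10 + 36)*(2*5) = 46*10 = 460)
(10098 - 40822)*(682 + l) = (10098 - 40822)*(682 + 460) = -30724*1142 = -35086808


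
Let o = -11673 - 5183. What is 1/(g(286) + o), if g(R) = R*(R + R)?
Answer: 1/146736 ≈ 6.8150e-6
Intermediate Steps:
g(R) = 2*R² (g(R) = R*(2*R) = 2*R²)
o = -16856
1/(g(286) + o) = 1/(2*286² - 16856) = 1/(2*81796 - 16856) = 1/(163592 - 16856) = 1/146736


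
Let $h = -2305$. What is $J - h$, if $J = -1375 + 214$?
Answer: $1144$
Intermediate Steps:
$J = -1161$
$J - h = -1161 - -2305 = -1161 + 2305 = 1144$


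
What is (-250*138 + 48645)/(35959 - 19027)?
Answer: 4715/5644 ≈ 0.83540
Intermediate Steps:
(-250*138 + 48645)/(35959 - 19027) = (-34500 + 48645)/16932 = 14145*(1/16932) = 4715/5644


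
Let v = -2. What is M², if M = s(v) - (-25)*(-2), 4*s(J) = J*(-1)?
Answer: 9801/4 ≈ 2450.3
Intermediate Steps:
s(J) = -J/4 (s(J) = (J*(-1))/4 = (-J)/4 = -J/4)
M = -99/2 (M = -¼*(-2) - (-25)*(-2) = ½ - 1*50 = ½ - 50 = -99/2 ≈ -49.500)
M² = (-99/2)² = 9801/4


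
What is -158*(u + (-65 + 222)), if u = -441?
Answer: 44872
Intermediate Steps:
-158*(u + (-65 + 222)) = -158*(-441 + (-65 + 222)) = -158*(-441 + 157) = -158*(-284) = 44872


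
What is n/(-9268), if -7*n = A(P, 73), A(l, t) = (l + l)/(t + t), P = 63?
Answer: 9/676564 ≈ 1.3303e-5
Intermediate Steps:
A(l, t) = l/t (A(l, t) = (2*l)/((2*t)) = (2*l)*(1/(2*t)) = l/t)
n = -9/73 ≈ -0.12329
n/(-9268) = -9/73/(-9268) = -9/73*(-1/9268) = 9/676564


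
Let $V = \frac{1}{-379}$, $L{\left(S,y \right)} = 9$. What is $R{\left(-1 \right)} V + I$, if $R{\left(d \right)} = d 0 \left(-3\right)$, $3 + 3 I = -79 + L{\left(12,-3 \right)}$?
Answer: $- \frac{73}{3} \approx -24.333$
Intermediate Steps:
$I = - \frac{73}{3}$ ($I = -1 + \frac{-79 + 9}{3} = -1 + \frac{1}{3} \left(-70\right) = -1 - \frac{70}{3} = - \frac{73}{3} \approx -24.333$)
$V = - \frac{1}{379} \approx -0.0026385$
$R{\left(d \right)} = 0$ ($R{\left(d \right)} = 0 \left(-3\right) = 0$)
$R{\left(-1 \right)} V + I = 0 \left(- \frac{1}{379}\right) - \frac{73}{3} = 0 - \frac{73}{3} = - \frac{73}{3}$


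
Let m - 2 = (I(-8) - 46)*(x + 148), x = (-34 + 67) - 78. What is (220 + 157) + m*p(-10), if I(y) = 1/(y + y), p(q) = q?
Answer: 382411/8 ≈ 47801.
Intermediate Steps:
x = -45 (x = 33 - 78 = -45)
I(y) = 1/(2*y)
m = -75879/16 (m = 2 + ((1/2)/(-8) - 46)*(-45 + 148) = 2 + ((1/2)*(-1/8) - 46)*103 = 2 + (-1/16 - 46)*103 = 2 - 737/16*103 = 2 - 75911/16 = -75879/16 ≈ -4742.4)
(220 + 157) + m*p(-10) = (220 + 157) - 75879/16*(-10) = 377 + 379395/8 = 382411/8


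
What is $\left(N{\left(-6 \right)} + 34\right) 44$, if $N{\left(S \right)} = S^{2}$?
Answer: $3080$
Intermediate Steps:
$\left(N{\left(-6 \right)} + 34\right) 44 = \left(\left(-6\right)^{2} + 34\right) 44 = \left(36 + 34\right) 44 = 70 \cdot 44 = 3080$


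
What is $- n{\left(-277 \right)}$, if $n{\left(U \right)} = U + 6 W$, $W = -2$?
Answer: $289$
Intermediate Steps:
$n{\left(U \right)} = -12 + U$ ($n{\left(U \right)} = U + 6 \left(-2\right) = U - 12 = -12 + U$)
$- n{\left(-277 \right)} = - (-12 - 277) = \left(-1\right) \left(-289\right) = 289$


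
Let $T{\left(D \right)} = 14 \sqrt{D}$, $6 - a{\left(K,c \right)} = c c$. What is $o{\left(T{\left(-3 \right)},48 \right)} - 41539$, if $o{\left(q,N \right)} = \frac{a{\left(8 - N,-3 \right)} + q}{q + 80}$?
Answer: $\frac{- 581532 \sqrt{3} + 3323123 i}{2 \left(- 40 i + 7 \sqrt{3}\right)} \approx -41539.0 + 0.28802 i$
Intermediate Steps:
$a{\left(K,c \right)} = 6 - c^{2}$ ($a{\left(K,c \right)} = 6 - c c = 6 - c^{2}$)
$o{\left(q,N \right)} = \frac{-3 + q}{80 + q}$ ($o{\left(q,N \right)} = \frac{\left(6 - \left(-3\right)^{2}\right) + q}{q + 80} = \frac{\left(6 - 9\right) + q}{80 + q} = \frac{-3 + q}{80 + q}$)
$o{\left(T{\left(-3 \right)},48 \right)} - 41539 = \frac{-3 + 14 \sqrt{-3}}{80 + 14 \sqrt{-3}} - 41539 = \frac{-3 + 14 i \sqrt{3}}{80 + 14 i \sqrt{3}} - 41539 = -41539 + \frac{-3 + 14 i \sqrt{3}}{80 + 14 i \sqrt{3}}$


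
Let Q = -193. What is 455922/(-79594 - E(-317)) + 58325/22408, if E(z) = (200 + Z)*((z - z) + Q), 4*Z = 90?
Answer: -16157202877/1642573624 ≈ -9.8365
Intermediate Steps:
Z = 45/2 (Z = (¼)*90 = 45/2 ≈ 22.500)
E(z) = -85885/2 (E(z) = (200 + 45/2)*((z - z) - 193) = 445*(0 - 193)/2 = (445/2)*(-193) = -85885/2)
455922/(-79594 - E(-317)) + 58325/22408 = 455922/(-79594 - 1*(-85885/2)) + 58325/22408 = 455922/(-79594 + 85885/2) + 58325*(1/22408) = 455922/(-73303/2) + 58325/22408 = 455922*(-2/73303) + 58325/22408 = -911844/73303 + 58325/22408 = -16157202877/1642573624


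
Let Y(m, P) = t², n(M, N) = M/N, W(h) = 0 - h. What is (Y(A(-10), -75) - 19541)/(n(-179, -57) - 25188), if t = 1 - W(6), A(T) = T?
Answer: 1111044/1435537 ≈ 0.77396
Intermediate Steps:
W(h) = -h
t = 7 (t = 1 - (-1)*6 = 1 - 1*(-6) = 1 + 6 = 7)
Y(m, P) = 49 (Y(m, P) = 7² = 49)
(Y(A(-10), -75) - 19541)/(n(-179, -57) - 25188) = (49 - 19541)/(-179/(-57) - 25188) = -19492/(-179*(-1/57) - 25188) = -19492/(179/57 - 25188) = -19492/(-1435537/57) = -19492*(-57/1435537) = 1111044/1435537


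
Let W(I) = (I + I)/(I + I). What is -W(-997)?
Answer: -1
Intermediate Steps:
W(I) = 1 (W(I) = (2*I)/((2*I)) = (2*I)*(1/(2*I)) = 1)
-W(-997) = -1*1 = -1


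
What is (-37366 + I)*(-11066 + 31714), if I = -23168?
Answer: -1249906032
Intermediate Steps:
(-37366 + I)*(-11066 + 31714) = (-37366 - 23168)*(-11066 + 31714) = -60534*20648 = -1249906032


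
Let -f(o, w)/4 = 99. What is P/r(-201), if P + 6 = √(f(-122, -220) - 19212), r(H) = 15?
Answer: -⅖ + 2*I*√4902/15 ≈ -0.4 + 9.3352*I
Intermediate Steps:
f(o, w) = -396 (f(o, w) = -4*99 = -396)
P = -6 + 2*I*√4902 (P = -6 + √(-396 - 19212) = -6 + √(-19608) = -6 + 2*I*√4902 ≈ -6.0 + 140.03*I)
P/r(-201) = (-6 + 2*I*√4902)/15 = (-6 + 2*I*√4902)*(1/15) = -⅖ + 2*I*√4902/15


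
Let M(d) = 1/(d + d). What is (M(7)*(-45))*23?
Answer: -1035/14 ≈ -73.929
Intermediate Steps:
M(d) = 1/(2*d)
(M(7)*(-45))*23 = (((½)/7)*(-45))*23 = (((½)*(⅐))*(-45))*23 = ((1/14)*(-45))*23 = -45/14*23 = -1035/14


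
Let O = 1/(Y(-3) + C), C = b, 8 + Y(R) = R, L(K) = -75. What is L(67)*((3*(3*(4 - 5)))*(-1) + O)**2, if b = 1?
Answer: -23763/4 ≈ -5940.8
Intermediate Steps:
Y(R) = -8 + R
C = 1
O = -1/10 (O = 1/((-8 - 3) + 1) = 1/(-11 + 1) = 1/(-10) = -1/10 ≈ -0.10000)
L(67)*((3*(3*(4 - 5)))*(-1) + O)**2 = -75*((3*(3*(4 - 5)))*(-1) - 1/10)**2 = -75*((3*(3*(-1)))*(-1) - 1/10)**2 = -75*((3*(-3))*(-1) - 1/10)**2 = -75*(-9*(-1) - 1/10)**2 = -75*(9 - 1/10)**2 = -75*(89/10)**2 = -75*7921/100 = -23763/4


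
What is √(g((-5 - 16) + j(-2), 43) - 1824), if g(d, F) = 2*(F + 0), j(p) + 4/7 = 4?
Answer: I*√1738 ≈ 41.689*I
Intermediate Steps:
j(p) = 24/7 (j(p) = -4/7 + 4 = 24/7)
g(d, F) = 2*F
√(g((-5 - 16) + j(-2), 43) - 1824) = √(2*43 - 1824) = √(86 - 1824) = √(-1738) = I*√1738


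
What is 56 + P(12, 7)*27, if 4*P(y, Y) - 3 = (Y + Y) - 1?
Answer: 164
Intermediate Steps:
P(y, Y) = ½ + Y/2 (P(y, Y) = ¾ + ((Y + Y) - 1)/4 = ¾ + (2*Y - 1)/4 = ¾ + (-1 + 2*Y)/4 = ¾ + (-¼ + Y/2) = ½ + Y/2)
56 + P(12, 7)*27 = 56 + (½ + (½)*7)*27 = 56 + (½ + 7/2)*27 = 56 + 4*27 = 56 + 108 = 164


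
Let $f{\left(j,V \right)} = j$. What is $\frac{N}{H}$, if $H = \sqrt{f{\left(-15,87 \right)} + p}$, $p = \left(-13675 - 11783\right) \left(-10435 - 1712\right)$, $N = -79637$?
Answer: $- \frac{79637 \sqrt{309238311}}{309238311} \approx -4.5286$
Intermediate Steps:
$p = 309238326$ ($p = \left(-25458\right) \left(-12147\right) = 309238326$)
$H = \sqrt{309238311}$ ($H = \sqrt{-15 + 309238326} = \sqrt{309238311} \approx 17585.0$)
$\frac{N}{H} = - \frac{79637}{\sqrt{309238311}} = - 79637 \frac{\sqrt{309238311}}{309238311} = - \frac{79637 \sqrt{309238311}}{309238311}$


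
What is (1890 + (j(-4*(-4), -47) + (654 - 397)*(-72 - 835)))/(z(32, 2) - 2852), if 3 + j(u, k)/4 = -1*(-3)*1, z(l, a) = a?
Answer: 231209/2850 ≈ 81.126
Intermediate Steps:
j(u, k) = 0 (j(u, k) = -12 + 4*(-1*(-3)*1) = -12 + 4*(3*1) = -12 + 4*3 = -12 + 12 = 0)
(1890 + (j(-4*(-4), -47) + (654 - 397)*(-72 - 835)))/(z(32, 2) - 2852) = (1890 + (0 + (654 - 397)*(-72 - 835)))/(2 - 2852) = (1890 + (0 + 257*(-907)))/(-2850) = (1890 + (0 - 233099))*(-1/2850) = (1890 - 233099)*(-1/2850) = -231209*(-1/2850) = 231209/2850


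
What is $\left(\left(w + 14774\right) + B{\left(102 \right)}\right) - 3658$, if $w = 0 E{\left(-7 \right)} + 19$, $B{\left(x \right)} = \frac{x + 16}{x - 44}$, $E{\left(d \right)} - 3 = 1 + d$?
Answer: $\frac{322974}{29} \approx 11137.0$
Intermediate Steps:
$E{\left(d \right)} = 4 + d$ ($E{\left(d \right)} = 3 + \left(1 + d\right) = 4 + d$)
$B{\left(x \right)} = \frac{16 + x}{-44 + x}$
$w = 19$ ($w = 0 \left(4 - 7\right) + 19 = 0 \left(-3\right) + 19 = 0 + 19 = 19$)
$\left(\left(w + 14774\right) + B{\left(102 \right)}\right) - 3658 = \left(\left(19 + 14774\right) + \frac{16 + 102}{-44 + 102}\right) - 3658 = \left(14793 + \frac{1}{58} \cdot 118\right) - 3658 = \left(14793 + \frac{59}{29}\right) - 3658 = \frac{429056}{29} - 3658 = \frac{322974}{29}$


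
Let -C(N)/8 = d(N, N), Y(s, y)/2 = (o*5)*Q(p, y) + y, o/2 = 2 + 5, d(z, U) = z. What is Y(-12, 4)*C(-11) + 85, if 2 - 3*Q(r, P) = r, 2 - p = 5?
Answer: 63967/3 ≈ 21322.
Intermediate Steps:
p = -3 (p = 2 - 1*5 = 2 - 5 = -3)
Q(r, P) = 2/3 - r/3
o = 14 (o = 2*(2 + 5) = 2*7 = 14)
Y(s, y) = 700/3 + 2*y (Y(s, y) = 2*((14*5)*(2/3 - 1/3*(-3)) + y) = 2*(70*(2/3 + 1) + y) = 2*(70*(5/3) + y) = 2*(350/3 + y) = 700/3 + 2*y)
C(N) = -8*N
Y(-12, 4)*C(-11) + 85 = (700/3 + 2*4)*(-8*(-11)) + 85 = (700/3 + 8)*88 + 85 = (724/3)*88 + 85 = 63712/3 + 85 = 63967/3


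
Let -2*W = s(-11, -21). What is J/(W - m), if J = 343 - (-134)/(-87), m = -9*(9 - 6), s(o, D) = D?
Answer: 59414/6525 ≈ 9.1056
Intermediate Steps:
m = -27 (m = -9*3 = -27)
W = 21/2 (W = -½*(-21) = 21/2 ≈ 10.500)
J = 29707/87 (J = 343 - (-134)*(-1)/87 = 343 - 1*134/87 = 343 - 134/87 = 29707/87 ≈ 341.46)
J/(W - m) = 29707/(87*(21/2 - 1*(-27))) = 29707/(87*(21/2 + 27)) = 29707/(87*(75/2)) = (29707/87)*(2/75) = 59414/6525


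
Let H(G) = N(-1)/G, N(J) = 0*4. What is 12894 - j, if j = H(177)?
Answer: 12894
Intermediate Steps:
N(J) = 0
H(G) = 0 (H(G) = 0/G = 0)
j = 0
12894 - j = 12894 - 1*0 = 12894 + 0 = 12894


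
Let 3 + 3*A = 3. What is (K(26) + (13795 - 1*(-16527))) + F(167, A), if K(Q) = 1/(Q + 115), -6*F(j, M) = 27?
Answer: 8549537/282 ≈ 30318.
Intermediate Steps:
A = 0 (A = -1 + (⅓)*3 = -1 + 1 = 0)
F(j, M) = -9/2 (F(j, M) = -⅙*27 = -9/2)
K(Q) = 1/(115 + Q)
(K(26) + (13795 - 1*(-16527))) + F(167, A) = (1/(115 + 26) + (13795 - 1*(-16527))) - 9/2 = (1/141 + (13795 + 16527)) - 9/2 = (1/141 + 30322) - 9/2 = 4275403/141 - 9/2 = 8549537/282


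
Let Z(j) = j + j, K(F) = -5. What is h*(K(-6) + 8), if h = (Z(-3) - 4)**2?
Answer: 300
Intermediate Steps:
Z(j) = 2*j
h = 100 (h = (2*(-3) - 4)**2 = (-6 - 4)**2 = (-10)**2 = 100)
h*(K(-6) + 8) = 100*(-5 + 8) = 100*3 = 300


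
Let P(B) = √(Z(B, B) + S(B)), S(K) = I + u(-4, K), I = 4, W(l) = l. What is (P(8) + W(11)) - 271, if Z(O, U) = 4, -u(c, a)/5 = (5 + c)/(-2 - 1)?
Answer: -260 + √87/3 ≈ -256.89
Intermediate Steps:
u(c, a) = 25/3 + 5*c/3 (u(c, a) = -5*(5 + c)/(-2 - 1) = -5*(5 + c)/(-3) = -5*(5 + c)*(-1)/3 = -5*(-5/3 - c/3) = 25/3 + 5*c/3)
S(K) = 17/3 (S(K) = 4 + (25/3 + (5/3)*(-4)) = 4 + (25/3 - 20/3) = 4 + 5/3 = 17/3)
P(B) = √87/3 (P(B) = √(4 + 17/3) = √(29/3) = √87/3)
(P(8) + W(11)) - 271 = (√87/3 + 11) - 271 = (11 + √87/3) - 271 = -260 + √87/3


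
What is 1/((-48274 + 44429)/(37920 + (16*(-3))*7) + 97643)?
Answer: 37584/3669810667 ≈ 1.0241e-5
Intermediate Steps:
1/((-48274 + 44429)/(37920 + (16*(-3))*7) + 97643) = 1/(-3845/(37920 - 48*7) + 97643) = 1/(-3845/(37920 - 336) + 97643) = 1/(-3845/37584 + 97643) = 1/(3669810667/37584) = 37584/3669810667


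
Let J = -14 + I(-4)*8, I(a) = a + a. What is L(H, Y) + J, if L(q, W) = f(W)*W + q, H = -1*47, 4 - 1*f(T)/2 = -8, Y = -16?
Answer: -509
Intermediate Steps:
f(T) = 24 (f(T) = 8 - 2*(-8) = 8 + 16 = 24)
I(a) = 2*a
J = -78 (J = -14 + (2*(-4))*8 = -14 - 8*8 = -14 - 64 = -78)
H = -47
L(q, W) = q + 24*W (L(q, W) = 24*W + q = q + 24*W)
L(H, Y) + J = (-47 + 24*(-16)) - 78 = (-47 - 384) - 78 = -431 - 78 = -509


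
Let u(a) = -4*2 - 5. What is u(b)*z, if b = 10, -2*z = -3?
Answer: -39/2 ≈ -19.500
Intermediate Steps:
z = 3/2 (z = -1/2*(-3) = 3/2 ≈ 1.5000)
u(a) = -13 (u(a) = -8 - 5 = -13)
u(b)*z = -13*3/2 = -39/2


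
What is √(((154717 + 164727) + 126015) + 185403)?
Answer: √630862 ≈ 794.27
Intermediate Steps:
√(((154717 + 164727) + 126015) + 185403) = √((319444 + 126015) + 185403) = √(445459 + 185403) = √630862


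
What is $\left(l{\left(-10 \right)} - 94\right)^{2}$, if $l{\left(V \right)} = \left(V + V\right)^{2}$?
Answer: $93636$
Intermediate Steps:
$l{\left(V \right)} = 4 V^{2}$ ($l{\left(V \right)} = \left(2 V\right)^{2} = 4 V^{2}$)
$\left(l{\left(-10 \right)} - 94\right)^{2} = \left(4 \left(-10\right)^{2} - 94\right)^{2} = \left(4 \cdot 100 - 94\right)^{2} = \left(400 - 94\right)^{2} = 306^{2} = 93636$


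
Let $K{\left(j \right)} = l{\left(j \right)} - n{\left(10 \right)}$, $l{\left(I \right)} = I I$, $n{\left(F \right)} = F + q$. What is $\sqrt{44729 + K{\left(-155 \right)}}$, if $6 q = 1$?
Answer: $\frac{\sqrt{2474778}}{6} \approx 262.19$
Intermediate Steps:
$q = \frac{1}{6}$ ($q = \frac{1}{6} \cdot 1 = \frac{1}{6} \approx 0.16667$)
$n{\left(F \right)} = \frac{1}{6} + F$ ($n{\left(F \right)} = F + \frac{1}{6} = \frac{1}{6} + F$)
$l{\left(I \right)} = I^{2}$
$K{\left(j \right)} = - \frac{61}{6} + j^{2}$ ($K{\left(j \right)} = j^{2} - \left(\frac{1}{6} + 10\right) = j^{2} - \frac{61}{6} = - \frac{61}{6} + j^{2}$)
$\sqrt{44729 + K{\left(-155 \right)}} = \sqrt{44729 - \left(\frac{61}{6} - \left(-155\right)^{2}\right)} = \sqrt{44729 + \left(- \frac{61}{6} + 24025\right)} = \sqrt{44729 + \frac{144089}{6}} = \sqrt{\frac{412463}{6}} = \frac{\sqrt{2474778}}{6}$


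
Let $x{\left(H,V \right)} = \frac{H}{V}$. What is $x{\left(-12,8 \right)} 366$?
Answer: $-549$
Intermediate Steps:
$x{\left(-12,8 \right)} 366 = - \frac{12}{8} \cdot 366 = \left(-12\right) \frac{1}{8} \cdot 366 = \left(- \frac{3}{2}\right) 366 = -549$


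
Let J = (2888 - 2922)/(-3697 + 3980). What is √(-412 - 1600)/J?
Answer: -283*I*√503/17 ≈ -373.35*I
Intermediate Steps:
J = -34/283 ≈ -0.12014
√(-412 - 1600)/J = √(-412 - 1600)/(-34/283) = √(-2012)*(-283/34) = (2*I*√503)*(-283/34) = -283*I*√503/17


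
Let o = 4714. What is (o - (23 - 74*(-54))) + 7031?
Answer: 7726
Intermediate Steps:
(o - (23 - 74*(-54))) + 7031 = (4714 - (23 - 74*(-54))) + 7031 = (4714 - (23 + 3996)) + 7031 = (4714 - 1*4019) + 7031 = (4714 - 4019) + 7031 = 695 + 7031 = 7726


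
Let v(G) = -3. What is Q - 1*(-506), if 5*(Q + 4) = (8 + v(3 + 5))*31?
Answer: 533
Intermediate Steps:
Q = 27 (Q = -4 + ((8 - 3)*31)/5 = -4 + (5*31)/5 = -4 + (⅕)*155 = -4 + 31 = 27)
Q - 1*(-506) = 27 - 1*(-506) = 27 + 506 = 533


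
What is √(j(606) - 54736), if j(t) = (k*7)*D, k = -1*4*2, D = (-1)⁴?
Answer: 6*I*√1522 ≈ 234.08*I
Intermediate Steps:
D = 1
k = -8 (k = -4*2 = -8)
j(t) = -56 (j(t) = -8*7*1 = -56*1 = -56)
√(j(606) - 54736) = √(-56 - 54736) = √(-54792) = 6*I*√1522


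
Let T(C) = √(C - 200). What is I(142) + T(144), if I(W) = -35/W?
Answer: -35/142 + 2*I*√14 ≈ -0.24648 + 7.4833*I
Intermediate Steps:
T(C) = √(-200 + C)
I(142) + T(144) = -35/142 + √(-200 + 144) = -35*1/142 + √(-56) = -35/142 + 2*I*√14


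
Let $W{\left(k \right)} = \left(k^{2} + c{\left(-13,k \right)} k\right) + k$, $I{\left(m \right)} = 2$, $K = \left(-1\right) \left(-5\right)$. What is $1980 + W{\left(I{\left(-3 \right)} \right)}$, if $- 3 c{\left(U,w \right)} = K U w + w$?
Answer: $\frac{6214}{3} \approx 2071.3$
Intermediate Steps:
$K = 5$
$c{\left(U,w \right)} = - \frac{w}{3} - \frac{5 U w}{3}$ ($c{\left(U,w \right)} = - \frac{5 U w + w}{3} = - \frac{w + 5 U w}{3} = - \frac{w}{3} - \frac{5 U w}{3}$)
$W{\left(k \right)} = k + \frac{67 k^{2}}{3}$ ($W{\left(k \right)} = \left(k^{2} + - \frac{k \left(1 + 5 \left(-13\right)\right)}{3} k\right) + k = \left(k^{2} + - \frac{k \left(1 - 65\right)}{3} k\right) + k = \left(k^{2} + \left(- \frac{1}{3}\right) k \left(-64\right) k\right) + k = \left(k^{2} + \frac{64 k}{3} k\right) + k = \left(k^{2} + \frac{64 k^{2}}{3}\right) + k = \frac{67 k^{2}}{3} + k = k + \frac{67 k^{2}}{3}$)
$1980 + W{\left(I{\left(-3 \right)} \right)} = 1980 + \frac{1}{3} \cdot 2 \left(3 + 67 \cdot 2\right) = 1980 + \frac{1}{3} \cdot 2 \left(3 + 134\right) = 1980 + \frac{1}{3} \cdot 2 \cdot 137 = 1980 + \frac{274}{3} = \frac{6214}{3}$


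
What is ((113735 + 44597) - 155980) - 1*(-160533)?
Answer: 162885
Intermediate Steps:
((113735 + 44597) - 155980) - 1*(-160533) = (158332 - 155980) + 160533 = 2352 + 160533 = 162885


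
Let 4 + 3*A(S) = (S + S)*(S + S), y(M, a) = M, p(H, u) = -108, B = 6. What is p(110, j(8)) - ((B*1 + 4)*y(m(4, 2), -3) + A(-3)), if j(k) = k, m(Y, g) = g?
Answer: -416/3 ≈ -138.67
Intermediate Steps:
A(S) = -4/3 + 4*S²/3 (A(S) = -4/3 + ((S + S)*(S + S))/3 = -4/3 + ((2*S)*(2*S))/3 = -4/3 + (4*S²)/3 = -4/3 + 4*S²/3)
p(110, j(8)) - ((B*1 + 4)*y(m(4, 2), -3) + A(-3)) = -108 - ((6*1 + 4)*2 + (-4/3 + (4/3)*(-3)²)) = -108 - ((6 + 4)*2 + (-4/3 + (4/3)*9)) = -108 - (10*2 + (-4/3 + 12)) = -108 - (20 + 32/3) = -108 - 1*92/3 = -108 - 92/3 = -416/3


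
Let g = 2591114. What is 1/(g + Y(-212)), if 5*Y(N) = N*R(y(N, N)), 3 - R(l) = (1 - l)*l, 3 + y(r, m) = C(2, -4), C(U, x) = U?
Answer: 1/2590902 ≈ 3.8597e-7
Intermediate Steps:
y(r, m) = -1 (y(r, m) = -3 + 2 = -1)
R(l) = 3 - l*(1 - l) (R(l) = 3 - (1 - l)*l = 3 - l*(1 - l))
Y(N) = N (Y(N) = (N*(3 + (-1)² - 1*(-1)))/5 = (N*(3 + 1 + 1))/5 = (N*5)/5 = (5*N)/5 = N)
1/(g + Y(-212)) = 1/(2591114 - 212) = 1/2590902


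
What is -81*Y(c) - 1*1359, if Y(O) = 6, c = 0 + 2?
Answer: -1845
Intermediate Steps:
c = 2
-81*Y(c) - 1*1359 = -81*6 - 1*1359 = -486 - 1359 = -1845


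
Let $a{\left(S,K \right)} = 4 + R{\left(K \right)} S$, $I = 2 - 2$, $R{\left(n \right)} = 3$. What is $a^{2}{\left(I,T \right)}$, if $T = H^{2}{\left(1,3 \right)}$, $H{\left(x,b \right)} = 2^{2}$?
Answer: $16$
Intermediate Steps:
$H{\left(x,b \right)} = 4$
$I = 0$
$T = 16$ ($T = 4^{2} = 16$)
$a{\left(S,K \right)} = 4 + 3 S$
$a^{2}{\left(I,T \right)} = \left(4 + 3 \cdot 0\right)^{2} = \left(4 + 0\right)^{2} = 4^{2} = 16$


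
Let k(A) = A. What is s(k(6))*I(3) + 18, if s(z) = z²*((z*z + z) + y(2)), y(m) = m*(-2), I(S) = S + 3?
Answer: 8226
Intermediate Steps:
I(S) = 3 + S
y(m) = -2*m
s(z) = z²*(-4 + z + z²) (s(z) = z²*((z*z + z) - 2*2) = z²*((z² + z) - 4) = z²*((z + z²) - 4) = z²*(-4 + z + z²))
s(k(6))*I(3) + 18 = (6²*(-4 + 6 + 6²))*(3 + 3) + 18 = (36*(-4 + 6 + 36))*6 + 18 = (36*38)*6 + 18 = 1368*6 + 18 = 8208 + 18 = 8226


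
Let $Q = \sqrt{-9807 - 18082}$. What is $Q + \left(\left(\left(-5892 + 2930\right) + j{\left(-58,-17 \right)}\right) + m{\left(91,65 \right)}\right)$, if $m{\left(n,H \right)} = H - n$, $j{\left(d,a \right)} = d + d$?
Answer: $-3104 + 167 i \approx -3104.0 + 167.0 i$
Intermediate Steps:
$Q = 167 i$ ($Q = \sqrt{-27889} = 167 i \approx 167.0 i$)
$j{\left(d,a \right)} = 2 d$
$Q + \left(\left(\left(-5892 + 2930\right) + j{\left(-58,-17 \right)}\right) + m{\left(91,65 \right)}\right) = 167 i + \left(\left(\left(-5892 + 2930\right) + 2 \left(-58\right)\right) + \left(65 - 91\right)\right) = 167 i + \left(\left(-2962 - 116\right) + \left(65 - 91\right)\right) = 167 i - 3104 = -3104 + 167 i$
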